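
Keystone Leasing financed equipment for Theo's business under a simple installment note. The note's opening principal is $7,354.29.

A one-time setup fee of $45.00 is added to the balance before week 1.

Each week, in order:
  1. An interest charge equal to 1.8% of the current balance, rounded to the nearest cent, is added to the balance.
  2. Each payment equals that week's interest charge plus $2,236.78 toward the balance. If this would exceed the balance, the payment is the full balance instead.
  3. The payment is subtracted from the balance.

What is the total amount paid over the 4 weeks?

$7,690.47

Week 1: opening $7,399.29; interest $133.19 → $7,532.48; payment $2,369.97; balance $5,162.51
Week 2: opening $5,162.51; interest $92.93 → $5,255.44; payment $2,329.71; balance $2,925.73
Week 3: opening $2,925.73; interest $52.66 → $2,978.39; payment $2,289.44; balance $688.95
Week 4: opening $688.95; interest $12.40 → $701.35; payment $701.35; balance $0.00
Total paid: $7,690.47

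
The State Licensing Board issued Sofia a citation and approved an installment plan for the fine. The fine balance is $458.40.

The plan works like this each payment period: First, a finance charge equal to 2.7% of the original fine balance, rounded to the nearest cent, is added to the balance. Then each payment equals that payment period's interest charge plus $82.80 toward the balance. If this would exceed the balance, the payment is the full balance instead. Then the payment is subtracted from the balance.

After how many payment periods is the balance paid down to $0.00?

6

Payment period 1: $458.40 +$12.38 interest = $470.78; pay $95.18 → $375.60
Payment period 2: $375.60 +$12.38 interest = $387.98; pay $95.18 → $292.80
Payment period 3: $292.80 +$12.38 interest = $305.18; pay $95.18 → $210.00
Payment period 4: $210.00 +$12.38 interest = $222.38; pay $95.18 → $127.20
Payment period 5: $127.20 +$12.38 interest = $139.58; pay $95.18 → $44.40
Payment period 6: $44.40 +$12.38 interest = $56.78; pay $56.78 → $0.00
Balance reaches $0.00 in payment period 6.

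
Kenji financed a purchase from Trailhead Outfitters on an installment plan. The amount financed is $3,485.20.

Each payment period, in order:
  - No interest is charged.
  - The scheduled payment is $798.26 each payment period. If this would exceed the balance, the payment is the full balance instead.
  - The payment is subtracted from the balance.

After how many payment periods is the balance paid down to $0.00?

5

Payment period 1: $3,485.20 − $798.26 → $2,686.94
Payment period 2: $2,686.94 − $798.26 → $1,888.68
Payment period 3: $1,888.68 − $798.26 → $1,090.42
Payment period 4: $1,090.42 − $798.26 → $292.16
Payment period 5: $292.16 − $292.16 → $0.00
Balance reaches $0.00 in payment period 5.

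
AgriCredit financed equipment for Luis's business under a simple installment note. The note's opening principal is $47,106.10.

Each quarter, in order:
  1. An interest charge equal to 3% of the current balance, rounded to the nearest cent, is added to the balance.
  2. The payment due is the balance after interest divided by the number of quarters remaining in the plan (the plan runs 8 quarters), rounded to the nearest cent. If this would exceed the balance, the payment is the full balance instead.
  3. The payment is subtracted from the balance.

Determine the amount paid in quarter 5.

Quarter 1: $47,106.10 +$1,413.18 interest = $48,519.28; pay $6,064.91 → $42,454.37
Quarter 2: $42,454.37 +$1,273.63 interest = $43,728.00; pay $6,246.86 → $37,481.14
Quarter 3: $37,481.14 +$1,124.43 interest = $38,605.57; pay $6,434.26 → $32,171.31
Quarter 4: $32,171.31 +$965.14 interest = $33,136.45; pay $6,627.29 → $26,509.16
Quarter 5: $26,509.16 +$795.27 interest = $27,304.43; pay $6,826.11 → $20,478.32

$6,826.11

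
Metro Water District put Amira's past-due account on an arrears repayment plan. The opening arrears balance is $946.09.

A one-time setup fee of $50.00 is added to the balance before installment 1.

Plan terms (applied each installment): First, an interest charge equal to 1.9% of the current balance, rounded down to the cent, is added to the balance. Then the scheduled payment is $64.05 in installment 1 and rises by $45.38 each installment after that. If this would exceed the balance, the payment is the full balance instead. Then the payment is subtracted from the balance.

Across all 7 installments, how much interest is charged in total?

$83.10

Installment 1: $996.09 +$18.92 interest = $1,015.01; pay $64.05 → $950.96
Installment 2: $950.96 +$18.06 interest = $969.02; pay $109.43 → $859.59
Installment 3: $859.59 +$16.33 interest = $875.92; pay $154.81 → $721.11
Installment 4: $721.11 +$13.70 interest = $734.81; pay $200.19 → $534.62
Installment 5: $534.62 +$10.15 interest = $544.77; pay $245.57 → $299.20
Installment 6: $299.20 +$5.68 interest = $304.88; pay $290.95 → $13.93
Installment 7: $13.93 +$0.26 interest = $14.19; pay $14.19 → $0.00
Total interest: $18.92 + $18.06 + $16.33 + $13.70 + $10.15 + $5.68 + $0.26 = $83.10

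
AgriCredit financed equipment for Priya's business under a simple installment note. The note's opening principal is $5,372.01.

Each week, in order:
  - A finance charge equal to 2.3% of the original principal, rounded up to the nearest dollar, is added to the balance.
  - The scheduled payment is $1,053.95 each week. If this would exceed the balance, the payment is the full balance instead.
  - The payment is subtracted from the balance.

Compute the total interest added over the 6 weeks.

$744.00

Week 1: opening $5,372.01; interest $124.00 → $5,496.01; payment $1,053.95; balance $4,442.06
Week 2: opening $4,442.06; interest $124.00 → $4,566.06; payment $1,053.95; balance $3,512.11
Week 3: opening $3,512.11; interest $124.00 → $3,636.11; payment $1,053.95; balance $2,582.16
Week 4: opening $2,582.16; interest $124.00 → $2,706.16; payment $1,053.95; balance $1,652.21
Week 5: opening $1,652.21; interest $124.00 → $1,776.21; payment $1,053.95; balance $722.26
Week 6: opening $722.26; interest $124.00 → $846.26; payment $846.26; balance $0.00
Total interest: $124.00 + $124.00 + $124.00 + $124.00 + $124.00 + $124.00 = $744.00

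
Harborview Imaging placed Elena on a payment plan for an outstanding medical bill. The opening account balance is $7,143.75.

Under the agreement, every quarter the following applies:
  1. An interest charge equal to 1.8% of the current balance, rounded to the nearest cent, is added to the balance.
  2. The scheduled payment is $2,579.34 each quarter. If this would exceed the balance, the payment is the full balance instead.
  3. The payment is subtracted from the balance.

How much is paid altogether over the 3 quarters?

Quarter 1: $7,143.75 +$128.59 interest = $7,272.34; pay $2,579.34 → $4,693.00
Quarter 2: $4,693.00 +$84.47 interest = $4,777.47; pay $2,579.34 → $2,198.13
Quarter 3: $2,198.13 +$39.57 interest = $2,237.70; pay $2,237.70 → $0.00
Total paid: $7,396.38

$7,396.38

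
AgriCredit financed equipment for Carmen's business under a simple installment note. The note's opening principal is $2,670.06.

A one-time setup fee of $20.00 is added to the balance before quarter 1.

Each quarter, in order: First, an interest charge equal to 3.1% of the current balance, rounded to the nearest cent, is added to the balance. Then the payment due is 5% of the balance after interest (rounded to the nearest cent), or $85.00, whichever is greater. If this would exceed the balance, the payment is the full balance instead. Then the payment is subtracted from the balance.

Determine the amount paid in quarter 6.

$125.00

Quarter 1: $2,690.06 +$83.39 interest = $2,773.45; pay $138.67 → $2,634.78
Quarter 2: $2,634.78 +$81.68 interest = $2,716.46; pay $135.82 → $2,580.64
Quarter 3: $2,580.64 +$80.00 interest = $2,660.64; pay $133.03 → $2,527.61
Quarter 4: $2,527.61 +$78.36 interest = $2,605.97; pay $130.30 → $2,475.67
Quarter 5: $2,475.67 +$76.75 interest = $2,552.42; pay $127.62 → $2,424.80
Quarter 6: $2,424.80 +$75.17 interest = $2,499.97; pay $125.00 → $2,374.97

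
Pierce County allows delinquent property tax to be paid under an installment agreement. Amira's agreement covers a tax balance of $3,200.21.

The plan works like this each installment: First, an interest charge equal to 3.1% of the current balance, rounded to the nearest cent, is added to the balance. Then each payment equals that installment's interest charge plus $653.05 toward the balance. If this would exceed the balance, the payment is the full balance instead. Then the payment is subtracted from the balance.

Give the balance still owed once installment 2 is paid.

$1,894.11

Installment 1: opening $3,200.21; interest $99.21 → $3,299.42; payment $752.26; balance $2,547.16
Installment 2: opening $2,547.16; interest $78.96 → $2,626.12; payment $732.01; balance $1,894.11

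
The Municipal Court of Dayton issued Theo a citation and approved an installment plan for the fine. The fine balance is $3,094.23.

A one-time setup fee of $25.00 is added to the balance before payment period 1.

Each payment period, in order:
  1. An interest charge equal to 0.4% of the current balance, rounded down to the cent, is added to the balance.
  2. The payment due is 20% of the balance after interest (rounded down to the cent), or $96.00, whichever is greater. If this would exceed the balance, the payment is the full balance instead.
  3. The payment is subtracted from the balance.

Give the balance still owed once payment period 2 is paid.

$2,012.31

Payment period 1: opening $3,119.23; interest $12.47 → $3,131.70; payment $626.34; balance $2,505.36
Payment period 2: opening $2,505.36; interest $10.02 → $2,515.38; payment $503.07; balance $2,012.31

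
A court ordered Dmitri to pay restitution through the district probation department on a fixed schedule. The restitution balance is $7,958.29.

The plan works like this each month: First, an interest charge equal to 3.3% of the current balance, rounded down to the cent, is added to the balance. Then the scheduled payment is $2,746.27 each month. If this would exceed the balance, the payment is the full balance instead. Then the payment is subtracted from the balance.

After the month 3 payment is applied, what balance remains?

$258.75

Month 1: opening $7,958.29; interest $262.62 → $8,220.91; payment $2,746.27; balance $5,474.64
Month 2: opening $5,474.64; interest $180.66 → $5,655.30; payment $2,746.27; balance $2,909.03
Month 3: opening $2,909.03; interest $95.99 → $3,005.02; payment $2,746.27; balance $258.75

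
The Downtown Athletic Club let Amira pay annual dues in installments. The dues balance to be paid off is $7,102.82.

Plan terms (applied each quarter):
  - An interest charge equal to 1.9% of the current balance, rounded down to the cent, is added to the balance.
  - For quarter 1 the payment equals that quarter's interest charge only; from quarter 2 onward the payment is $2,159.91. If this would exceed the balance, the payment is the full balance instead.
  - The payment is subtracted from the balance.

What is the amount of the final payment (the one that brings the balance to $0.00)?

Quarter 1: $7,102.82 +$134.95 interest = $7,237.77; pay $134.95 → $7,102.82
Quarter 2: $7,102.82 +$134.95 interest = $7,237.77; pay $2,159.91 → $5,077.86
Quarter 3: $5,077.86 +$96.47 interest = $5,174.33; pay $2,159.91 → $3,014.42
Quarter 4: $3,014.42 +$57.27 interest = $3,071.69; pay $2,159.91 → $911.78
Quarter 5: $911.78 +$17.32 interest = $929.10; pay $929.10 → $0.00

$929.10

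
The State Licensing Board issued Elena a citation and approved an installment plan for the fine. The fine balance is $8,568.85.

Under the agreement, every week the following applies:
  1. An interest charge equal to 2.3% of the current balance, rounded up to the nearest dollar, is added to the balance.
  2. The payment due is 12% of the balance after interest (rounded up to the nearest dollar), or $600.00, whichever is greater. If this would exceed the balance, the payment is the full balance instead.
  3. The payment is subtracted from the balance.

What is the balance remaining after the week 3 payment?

$6,250.85

Week 1: $8,568.85 +$198.00 interest = $8,766.85; pay $1,053.00 → $7,713.85
Week 2: $7,713.85 +$178.00 interest = $7,891.85; pay $948.00 → $6,943.85
Week 3: $6,943.85 +$160.00 interest = $7,103.85; pay $853.00 → $6,250.85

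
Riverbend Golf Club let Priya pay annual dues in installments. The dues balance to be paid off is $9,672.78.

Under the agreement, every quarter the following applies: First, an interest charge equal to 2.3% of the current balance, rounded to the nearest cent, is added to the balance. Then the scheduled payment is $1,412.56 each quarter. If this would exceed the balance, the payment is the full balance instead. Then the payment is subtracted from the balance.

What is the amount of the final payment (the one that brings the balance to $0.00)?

$761.93

# | Opening | Interest | Payment | End bal
1 | $9,672.78 | $222.47 | $1,412.56 | $8,482.69
2 | $8,482.69 | $195.10 | $1,412.56 | $7,265.23
3 | $7,265.23 | $167.10 | $1,412.56 | $6,019.77
4 | $6,019.77 | $138.45 | $1,412.56 | $4,745.66
5 | $4,745.66 | $109.15 | $1,412.56 | $3,442.25
6 | $3,442.25 | $79.17 | $1,412.56 | $2,108.86
7 | $2,108.86 | $48.50 | $1,412.56 | $744.80
8 | $744.80 | $17.13 | $761.93 | $0.00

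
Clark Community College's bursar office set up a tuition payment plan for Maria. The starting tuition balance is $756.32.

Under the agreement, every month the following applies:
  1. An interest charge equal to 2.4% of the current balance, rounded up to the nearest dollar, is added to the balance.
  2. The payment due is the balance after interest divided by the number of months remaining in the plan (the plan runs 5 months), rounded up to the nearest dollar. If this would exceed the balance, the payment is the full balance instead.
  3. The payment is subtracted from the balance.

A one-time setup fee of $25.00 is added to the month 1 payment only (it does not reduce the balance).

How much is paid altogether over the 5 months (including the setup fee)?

# | Opening | Interest | Payment | Fee | End bal
1 | $756.32 | $19.00 | $156.00 | $25.00 | $619.32
2 | $619.32 | $15.00 | $159.00 | — | $475.32
3 | $475.32 | $12.00 | $163.00 | — | $324.32
4 | $324.32 | $8.00 | $167.00 | — | $165.32
5 | $165.32 | $4.00 | $169.32 | — | $0.00
Total paid: $839.32

$839.32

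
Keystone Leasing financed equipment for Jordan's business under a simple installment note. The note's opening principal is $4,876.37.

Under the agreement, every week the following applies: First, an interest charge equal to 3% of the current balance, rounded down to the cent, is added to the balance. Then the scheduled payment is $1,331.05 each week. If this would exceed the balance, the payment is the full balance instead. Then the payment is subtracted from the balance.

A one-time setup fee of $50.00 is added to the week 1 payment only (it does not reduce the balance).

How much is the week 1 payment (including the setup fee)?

Week 1: opening $4,876.37; interest $146.29 → $5,022.66; payment $1,331.05 (+ $50.00 fee); balance $3,691.61

$1,381.05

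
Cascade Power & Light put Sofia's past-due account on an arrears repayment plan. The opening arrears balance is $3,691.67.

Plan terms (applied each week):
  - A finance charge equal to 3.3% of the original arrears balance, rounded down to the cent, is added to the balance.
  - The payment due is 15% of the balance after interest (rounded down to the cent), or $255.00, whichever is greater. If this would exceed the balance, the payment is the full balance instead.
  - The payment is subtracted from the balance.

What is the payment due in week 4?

# | Opening | Interest | Payment | End bal
1 | $3,691.67 | $121.82 | $572.02 | $3,241.47
2 | $3,241.47 | $121.82 | $504.49 | $2,858.80
3 | $2,858.80 | $121.82 | $447.09 | $2,533.53
4 | $2,533.53 | $121.82 | $398.30 | $2,257.05

$398.30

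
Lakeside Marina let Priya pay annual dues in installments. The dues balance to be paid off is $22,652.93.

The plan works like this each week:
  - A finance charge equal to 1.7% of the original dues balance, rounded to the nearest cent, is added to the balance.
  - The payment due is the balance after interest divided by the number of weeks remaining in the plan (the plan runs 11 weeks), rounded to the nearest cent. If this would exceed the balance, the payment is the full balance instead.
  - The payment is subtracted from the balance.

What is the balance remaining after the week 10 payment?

Week 1: $22,652.93 +$385.10 interest = $23,038.03; pay $2,094.37 → $20,943.66
Week 2: $20,943.66 +$385.10 interest = $21,328.76; pay $2,132.88 → $19,195.88
Week 3: $19,195.88 +$385.10 interest = $19,580.98; pay $2,175.66 → $17,405.32
Week 4: $17,405.32 +$385.10 interest = $17,790.42; pay $2,223.80 → $15,566.62
Week 5: $15,566.62 +$385.10 interest = $15,951.72; pay $2,278.82 → $13,672.90
Week 6: $13,672.90 +$385.10 interest = $14,058.00; pay $2,343.00 → $11,715.00
Week 7: $11,715.00 +$385.10 interest = $12,100.10; pay $2,420.02 → $9,680.08
Week 8: $9,680.08 +$385.10 interest = $10,065.18; pay $2,516.30 → $7,548.88
Week 9: $7,548.88 +$385.10 interest = $7,933.98; pay $2,644.66 → $5,289.32
Week 10: $5,289.32 +$385.10 interest = $5,674.42; pay $2,837.21 → $2,837.21

$2,837.21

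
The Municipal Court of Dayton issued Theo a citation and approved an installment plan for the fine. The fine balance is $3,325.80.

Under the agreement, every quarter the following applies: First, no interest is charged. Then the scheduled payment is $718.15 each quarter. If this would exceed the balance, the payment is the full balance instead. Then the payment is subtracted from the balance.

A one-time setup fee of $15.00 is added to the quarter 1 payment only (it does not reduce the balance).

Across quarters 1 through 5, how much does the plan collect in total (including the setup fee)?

$3,340.80

Quarter 1: opening $3,325.80; payment $718.15 (+ $15.00 fee); balance $2,607.65
Quarter 2: opening $2,607.65; payment $718.15; balance $1,889.50
Quarter 3: opening $1,889.50; payment $718.15; balance $1,171.35
Quarter 4: opening $1,171.35; payment $718.15; balance $453.20
Quarter 5: opening $453.20; payment $453.20; balance $0.00
Total paid: $3,340.80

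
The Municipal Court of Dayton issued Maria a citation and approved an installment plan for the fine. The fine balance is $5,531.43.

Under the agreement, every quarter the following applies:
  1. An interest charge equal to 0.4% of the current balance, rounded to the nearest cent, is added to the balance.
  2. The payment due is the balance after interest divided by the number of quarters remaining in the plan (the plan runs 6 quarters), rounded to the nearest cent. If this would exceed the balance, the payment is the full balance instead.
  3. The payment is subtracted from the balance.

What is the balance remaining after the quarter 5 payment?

$940.49

# | Opening | Interest | Payment | End bal
1 | $5,531.43 | $22.13 | $925.59 | $4,627.97
2 | $4,627.97 | $18.51 | $929.30 | $3,717.18
3 | $3,717.18 | $14.87 | $933.01 | $2,799.04
4 | $2,799.04 | $11.20 | $936.75 | $1,873.49
5 | $1,873.49 | $7.49 | $940.49 | $940.49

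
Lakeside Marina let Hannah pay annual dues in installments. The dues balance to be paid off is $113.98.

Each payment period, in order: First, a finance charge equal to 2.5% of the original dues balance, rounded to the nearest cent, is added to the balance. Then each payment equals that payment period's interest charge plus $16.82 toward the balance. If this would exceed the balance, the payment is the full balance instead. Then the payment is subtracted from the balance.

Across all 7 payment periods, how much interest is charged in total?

$19.95

Payment period 1: opening $113.98; interest $2.85 → $116.83; payment $19.67; balance $97.16
Payment period 2: opening $97.16; interest $2.85 → $100.01; payment $19.67; balance $80.34
Payment period 3: opening $80.34; interest $2.85 → $83.19; payment $19.67; balance $63.52
Payment period 4: opening $63.52; interest $2.85 → $66.37; payment $19.67; balance $46.70
Payment period 5: opening $46.70; interest $2.85 → $49.55; payment $19.67; balance $29.88
Payment period 6: opening $29.88; interest $2.85 → $32.73; payment $19.67; balance $13.06
Payment period 7: opening $13.06; interest $2.85 → $15.91; payment $15.91; balance $0.00
Total interest: $2.85 + $2.85 + $2.85 + $2.85 + $2.85 + $2.85 + $2.85 = $19.95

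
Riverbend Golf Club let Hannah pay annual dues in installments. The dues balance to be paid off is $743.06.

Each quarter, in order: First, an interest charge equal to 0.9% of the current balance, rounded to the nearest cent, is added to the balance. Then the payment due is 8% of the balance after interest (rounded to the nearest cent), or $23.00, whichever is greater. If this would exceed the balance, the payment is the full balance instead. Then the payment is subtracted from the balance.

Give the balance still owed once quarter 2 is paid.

$640.30

Quarter 1: $743.06 +$6.69 interest = $749.75; pay $59.98 → $689.77
Quarter 2: $689.77 +$6.21 interest = $695.98; pay $55.68 → $640.30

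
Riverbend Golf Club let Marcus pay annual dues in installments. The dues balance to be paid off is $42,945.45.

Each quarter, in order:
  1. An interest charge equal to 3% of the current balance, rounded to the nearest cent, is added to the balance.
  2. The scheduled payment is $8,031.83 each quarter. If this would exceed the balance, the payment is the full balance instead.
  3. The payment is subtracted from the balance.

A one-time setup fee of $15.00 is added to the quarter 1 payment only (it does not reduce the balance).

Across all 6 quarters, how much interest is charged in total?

Quarter 1: opening $42,945.45; interest $1,288.36 → $44,233.81; payment $8,031.83 (+ $15.00 fee); balance $36,201.98
Quarter 2: opening $36,201.98; interest $1,086.06 → $37,288.04; payment $8,031.83; balance $29,256.21
Quarter 3: opening $29,256.21; interest $877.69 → $30,133.90; payment $8,031.83; balance $22,102.07
Quarter 4: opening $22,102.07; interest $663.06 → $22,765.13; payment $8,031.83; balance $14,733.30
Quarter 5: opening $14,733.30; interest $442.00 → $15,175.30; payment $8,031.83; balance $7,143.47
Quarter 6: opening $7,143.47; interest $214.30 → $7,357.77; payment $7,357.77; balance $0.00
Total interest: $1,288.36 + $1,086.06 + $877.69 + $663.06 + $442.00 + $214.30 = $4,571.47

$4,571.47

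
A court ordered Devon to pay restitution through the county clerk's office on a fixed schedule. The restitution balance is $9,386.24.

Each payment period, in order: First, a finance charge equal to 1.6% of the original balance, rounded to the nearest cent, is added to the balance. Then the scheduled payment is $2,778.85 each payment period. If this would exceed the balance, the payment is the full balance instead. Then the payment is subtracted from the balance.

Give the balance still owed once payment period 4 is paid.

$0.00

Payment period 1: $9,386.24 +$150.18 interest = $9,536.42; pay $2,778.85 → $6,757.57
Payment period 2: $6,757.57 +$150.18 interest = $6,907.75; pay $2,778.85 → $4,128.90
Payment period 3: $4,128.90 +$150.18 interest = $4,279.08; pay $2,778.85 → $1,500.23
Payment period 4: $1,500.23 +$150.18 interest = $1,650.41; pay $1,650.41 → $0.00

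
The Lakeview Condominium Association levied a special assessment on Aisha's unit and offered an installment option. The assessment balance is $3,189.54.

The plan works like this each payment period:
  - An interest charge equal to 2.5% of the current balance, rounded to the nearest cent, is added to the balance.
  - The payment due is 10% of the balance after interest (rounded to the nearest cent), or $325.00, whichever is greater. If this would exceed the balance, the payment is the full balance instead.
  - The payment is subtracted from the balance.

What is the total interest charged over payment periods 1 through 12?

$515.89

# | Opening | Interest | Payment | End bal
1 | $3,189.54 | $79.74 | $326.93 | $2,942.35
2 | $2,942.35 | $73.56 | $325.00 | $2,690.91
3 | $2,690.91 | $67.27 | $325.00 | $2,433.18
4 | $2,433.18 | $60.83 | $325.00 | $2,169.01
5 | $2,169.01 | $54.23 | $325.00 | $1,898.24
6 | $1,898.24 | $47.46 | $325.00 | $1,620.70
7 | $1,620.70 | $40.52 | $325.00 | $1,336.22
8 | $1,336.22 | $33.41 | $325.00 | $1,044.63
9 | $1,044.63 | $26.12 | $325.00 | $745.75
10 | $745.75 | $18.64 | $325.00 | $439.39
11 | $439.39 | $10.98 | $325.00 | $125.37
12 | $125.37 | $3.13 | $128.50 | $0.00
Total interest: $79.74 + $73.56 + $67.27 + $60.83 + $54.23 + $47.46 + $40.52 + $33.41 + $26.12 + $18.64 + $10.98 + $3.13 = $515.89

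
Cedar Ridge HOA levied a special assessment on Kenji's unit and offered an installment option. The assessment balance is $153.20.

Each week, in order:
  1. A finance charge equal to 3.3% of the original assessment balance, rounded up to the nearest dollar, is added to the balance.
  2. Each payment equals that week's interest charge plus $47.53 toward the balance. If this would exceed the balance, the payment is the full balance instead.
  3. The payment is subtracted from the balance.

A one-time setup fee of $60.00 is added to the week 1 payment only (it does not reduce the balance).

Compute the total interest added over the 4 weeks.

Week 1: opening $153.20; interest $6.00 → $159.20; payment $53.53 (+ $60.00 fee); balance $105.67
Week 2: opening $105.67; interest $6.00 → $111.67; payment $53.53; balance $58.14
Week 3: opening $58.14; interest $6.00 → $64.14; payment $53.53; balance $10.61
Week 4: opening $10.61; interest $6.00 → $16.61; payment $16.61; balance $0.00
Total interest: $6.00 + $6.00 + $6.00 + $6.00 = $24.00

$24.00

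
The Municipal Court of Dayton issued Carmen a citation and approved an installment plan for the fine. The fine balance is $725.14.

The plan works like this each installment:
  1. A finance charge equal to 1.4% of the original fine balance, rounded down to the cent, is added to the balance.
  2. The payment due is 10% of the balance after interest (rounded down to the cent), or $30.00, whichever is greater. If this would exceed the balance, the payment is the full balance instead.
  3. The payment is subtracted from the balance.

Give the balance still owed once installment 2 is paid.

$604.73

Installment 1: opening $725.14; interest $10.15 → $735.29; payment $73.52; balance $661.77
Installment 2: opening $661.77; interest $10.15 → $671.92; payment $67.19; balance $604.73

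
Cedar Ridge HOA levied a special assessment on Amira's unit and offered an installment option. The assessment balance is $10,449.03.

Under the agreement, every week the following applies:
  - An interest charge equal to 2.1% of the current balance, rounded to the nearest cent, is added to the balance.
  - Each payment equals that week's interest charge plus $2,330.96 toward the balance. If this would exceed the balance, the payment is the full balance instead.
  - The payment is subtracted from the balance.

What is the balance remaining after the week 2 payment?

$5,787.11

Week 1: $10,449.03 +$219.43 interest = $10,668.46; pay $2,550.39 → $8,118.07
Week 2: $8,118.07 +$170.48 interest = $8,288.55; pay $2,501.44 → $5,787.11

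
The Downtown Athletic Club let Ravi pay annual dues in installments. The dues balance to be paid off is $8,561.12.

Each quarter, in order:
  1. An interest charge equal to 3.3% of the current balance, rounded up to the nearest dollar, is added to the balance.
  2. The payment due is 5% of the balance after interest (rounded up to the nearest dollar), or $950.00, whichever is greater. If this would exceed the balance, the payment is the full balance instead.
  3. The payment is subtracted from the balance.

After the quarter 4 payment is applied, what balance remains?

$5,758.12

Quarter 1: opening $8,561.12; interest $283.00 → $8,844.12; payment $950.00; balance $7,894.12
Quarter 2: opening $7,894.12; interest $261.00 → $8,155.12; payment $950.00; balance $7,205.12
Quarter 3: opening $7,205.12; interest $238.00 → $7,443.12; payment $950.00; balance $6,493.12
Quarter 4: opening $6,493.12; interest $215.00 → $6,708.12; payment $950.00; balance $5,758.12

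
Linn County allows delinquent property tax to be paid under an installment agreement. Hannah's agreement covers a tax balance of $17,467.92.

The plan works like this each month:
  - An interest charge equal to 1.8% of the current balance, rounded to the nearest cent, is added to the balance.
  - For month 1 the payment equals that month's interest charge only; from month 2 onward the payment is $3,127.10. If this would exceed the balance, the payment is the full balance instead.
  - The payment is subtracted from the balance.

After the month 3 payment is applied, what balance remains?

Month 1: $17,467.92 +$314.42 interest = $17,782.34; pay $314.42 → $17,467.92
Month 2: $17,467.92 +$314.42 interest = $17,782.34; pay $3,127.10 → $14,655.24
Month 3: $14,655.24 +$263.79 interest = $14,919.03; pay $3,127.10 → $11,791.93

$11,791.93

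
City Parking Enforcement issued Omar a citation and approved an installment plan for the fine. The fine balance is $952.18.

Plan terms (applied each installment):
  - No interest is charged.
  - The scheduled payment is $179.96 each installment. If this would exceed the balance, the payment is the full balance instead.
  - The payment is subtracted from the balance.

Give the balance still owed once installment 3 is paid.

Installment 1: $952.18 − $179.96 → $772.22
Installment 2: $772.22 − $179.96 → $592.26
Installment 3: $592.26 − $179.96 → $412.30

$412.30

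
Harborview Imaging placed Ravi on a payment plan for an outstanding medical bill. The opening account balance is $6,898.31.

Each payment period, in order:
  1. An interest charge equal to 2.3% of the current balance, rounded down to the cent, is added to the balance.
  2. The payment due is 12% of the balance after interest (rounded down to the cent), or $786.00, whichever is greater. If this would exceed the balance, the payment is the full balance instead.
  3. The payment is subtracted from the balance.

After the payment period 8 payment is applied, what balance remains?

# | Opening | Interest | Payment | End bal
1 | $6,898.31 | $158.66 | $846.83 | $6,210.14
2 | $6,210.14 | $142.83 | $786.00 | $5,566.97
3 | $5,566.97 | $128.04 | $786.00 | $4,909.01
4 | $4,909.01 | $112.90 | $786.00 | $4,235.91
5 | $4,235.91 | $97.42 | $786.00 | $3,547.33
6 | $3,547.33 | $81.58 | $786.00 | $2,842.91
7 | $2,842.91 | $65.38 | $786.00 | $2,122.29
8 | $2,122.29 | $48.81 | $786.00 | $1,385.10

$1,385.10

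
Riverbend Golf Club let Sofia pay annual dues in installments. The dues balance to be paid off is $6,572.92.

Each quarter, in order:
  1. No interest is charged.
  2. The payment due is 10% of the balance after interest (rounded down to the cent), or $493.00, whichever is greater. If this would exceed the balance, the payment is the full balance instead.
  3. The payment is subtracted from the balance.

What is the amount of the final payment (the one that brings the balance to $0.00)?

Quarter 1: opening $6,572.92; payment $657.29; balance $5,915.63
Quarter 2: opening $5,915.63; payment $591.56; balance $5,324.07
Quarter 3: opening $5,324.07; payment $532.40; balance $4,791.67
Quarter 4: opening $4,791.67; payment $493.00; balance $4,298.67
Quarter 5: opening $4,298.67; payment $493.00; balance $3,805.67
Quarter 6: opening $3,805.67; payment $493.00; balance $3,312.67
Quarter 7: opening $3,312.67; payment $493.00; balance $2,819.67
Quarter 8: opening $2,819.67; payment $493.00; balance $2,326.67
Quarter 9: opening $2,326.67; payment $493.00; balance $1,833.67
Quarter 10: opening $1,833.67; payment $493.00; balance $1,340.67
Quarter 11: opening $1,340.67; payment $493.00; balance $847.67
Quarter 12: opening $847.67; payment $493.00; balance $354.67
Quarter 13: opening $354.67; payment $354.67; balance $0.00

$354.67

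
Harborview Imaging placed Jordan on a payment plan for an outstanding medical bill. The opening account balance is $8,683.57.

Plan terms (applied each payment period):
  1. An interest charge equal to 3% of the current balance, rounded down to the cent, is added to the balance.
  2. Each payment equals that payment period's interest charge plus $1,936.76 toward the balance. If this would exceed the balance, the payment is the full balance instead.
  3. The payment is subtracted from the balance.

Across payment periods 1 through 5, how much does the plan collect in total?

$9,405.05

# | Opening | Interest | Payment | End bal
1 | $8,683.57 | $260.50 | $2,197.26 | $6,746.81
2 | $6,746.81 | $202.40 | $2,139.16 | $4,810.05
3 | $4,810.05 | $144.30 | $2,081.06 | $2,873.29
4 | $2,873.29 | $86.19 | $2,022.95 | $936.53
5 | $936.53 | $28.09 | $964.62 | $0.00
Total paid: $9,405.05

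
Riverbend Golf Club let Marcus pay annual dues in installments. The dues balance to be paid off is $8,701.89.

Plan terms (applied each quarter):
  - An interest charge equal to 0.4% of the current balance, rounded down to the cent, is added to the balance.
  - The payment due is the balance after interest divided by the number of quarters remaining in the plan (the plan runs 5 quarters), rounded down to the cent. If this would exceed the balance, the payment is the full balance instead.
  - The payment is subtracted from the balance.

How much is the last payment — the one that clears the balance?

$1,775.47

Quarter 1: opening $8,701.89; interest $34.80 → $8,736.69; payment $1,747.33; balance $6,989.36
Quarter 2: opening $6,989.36; interest $27.95 → $7,017.31; payment $1,754.32; balance $5,262.99
Quarter 3: opening $5,262.99; interest $21.05 → $5,284.04; payment $1,761.34; balance $3,522.70
Quarter 4: opening $3,522.70; interest $14.09 → $3,536.79; payment $1,768.39; balance $1,768.40
Quarter 5: opening $1,768.40; interest $7.07 → $1,775.47; payment $1,775.47; balance $0.00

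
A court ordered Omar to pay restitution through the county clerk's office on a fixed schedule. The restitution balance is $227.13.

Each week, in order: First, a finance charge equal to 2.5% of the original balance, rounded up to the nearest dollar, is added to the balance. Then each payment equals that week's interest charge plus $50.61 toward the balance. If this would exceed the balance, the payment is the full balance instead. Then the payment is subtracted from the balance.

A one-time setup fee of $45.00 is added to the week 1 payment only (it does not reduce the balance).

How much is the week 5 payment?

$30.69

# | Opening | Interest | Payment | Fee | End bal
1 | $227.13 | $6.00 | $56.61 | $45.00 | $176.52
2 | $176.52 | $6.00 | $56.61 | — | $125.91
3 | $125.91 | $6.00 | $56.61 | — | $75.30
4 | $75.30 | $6.00 | $56.61 | — | $24.69
5 | $24.69 | $6.00 | $30.69 | — | $0.00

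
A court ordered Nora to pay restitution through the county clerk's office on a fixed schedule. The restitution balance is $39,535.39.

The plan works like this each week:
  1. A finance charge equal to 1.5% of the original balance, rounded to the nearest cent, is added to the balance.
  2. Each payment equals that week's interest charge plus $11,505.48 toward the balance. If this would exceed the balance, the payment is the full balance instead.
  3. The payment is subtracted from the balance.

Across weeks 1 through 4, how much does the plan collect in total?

Week 1: opening $39,535.39; interest $593.03 → $40,128.42; payment $12,098.51; balance $28,029.91
Week 2: opening $28,029.91; interest $593.03 → $28,622.94; payment $12,098.51; balance $16,524.43
Week 3: opening $16,524.43; interest $593.03 → $17,117.46; payment $12,098.51; balance $5,018.95
Week 4: opening $5,018.95; interest $593.03 → $5,611.98; payment $5,611.98; balance $0.00
Total paid: $41,907.51

$41,907.51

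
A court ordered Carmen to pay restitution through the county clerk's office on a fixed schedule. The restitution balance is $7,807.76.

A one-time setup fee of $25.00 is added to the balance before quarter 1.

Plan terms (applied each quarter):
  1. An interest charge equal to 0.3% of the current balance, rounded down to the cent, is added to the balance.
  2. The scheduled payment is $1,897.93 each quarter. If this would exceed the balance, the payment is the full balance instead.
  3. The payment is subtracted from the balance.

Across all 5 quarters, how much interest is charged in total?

Quarter 1: opening $7,832.76; interest $23.49 → $7,856.25; payment $1,897.93; balance $5,958.32
Quarter 2: opening $5,958.32; interest $17.87 → $5,976.19; payment $1,897.93; balance $4,078.26
Quarter 3: opening $4,078.26; interest $12.23 → $4,090.49; payment $1,897.93; balance $2,192.56
Quarter 4: opening $2,192.56; interest $6.57 → $2,199.13; payment $1,897.93; balance $301.20
Quarter 5: opening $301.20; interest $0.90 → $302.10; payment $302.10; balance $0.00
Total interest: $23.49 + $17.87 + $12.23 + $6.57 + $0.90 = $61.06

$61.06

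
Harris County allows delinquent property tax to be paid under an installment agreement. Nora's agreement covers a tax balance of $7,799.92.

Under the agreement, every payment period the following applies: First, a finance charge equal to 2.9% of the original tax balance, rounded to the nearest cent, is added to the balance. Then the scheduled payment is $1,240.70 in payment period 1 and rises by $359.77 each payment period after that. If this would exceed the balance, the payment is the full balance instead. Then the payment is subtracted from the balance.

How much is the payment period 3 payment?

$1,960.24

Payment period 1: opening $7,799.92; interest $226.20 → $8,026.12; payment $1,240.70; balance $6,785.42
Payment period 2: opening $6,785.42; interest $226.20 → $7,011.62; payment $1,600.47; balance $5,411.15
Payment period 3: opening $5,411.15; interest $226.20 → $5,637.35; payment $1,960.24; balance $3,677.11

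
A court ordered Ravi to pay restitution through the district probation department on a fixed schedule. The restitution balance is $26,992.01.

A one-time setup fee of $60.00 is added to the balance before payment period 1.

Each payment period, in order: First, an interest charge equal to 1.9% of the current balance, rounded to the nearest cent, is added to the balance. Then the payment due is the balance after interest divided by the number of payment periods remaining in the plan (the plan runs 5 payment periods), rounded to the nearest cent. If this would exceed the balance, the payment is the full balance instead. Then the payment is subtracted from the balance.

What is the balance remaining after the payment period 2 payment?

$16,853.85

Payment period 1: $27,052.01 +$513.99 interest = $27,566.00; pay $5,513.20 → $22,052.80
Payment period 2: $22,052.80 +$419.00 interest = $22,471.80; pay $5,617.95 → $16,853.85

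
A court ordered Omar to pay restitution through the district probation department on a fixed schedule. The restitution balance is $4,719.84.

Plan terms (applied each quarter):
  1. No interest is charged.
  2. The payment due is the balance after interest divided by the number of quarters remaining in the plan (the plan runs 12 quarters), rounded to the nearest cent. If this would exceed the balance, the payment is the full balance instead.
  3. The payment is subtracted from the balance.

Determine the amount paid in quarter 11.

$393.32

Quarter 1: opening $4,719.84; payment $393.32; balance $4,326.52
Quarter 2: opening $4,326.52; payment $393.32; balance $3,933.20
Quarter 3: opening $3,933.20; payment $393.32; balance $3,539.88
Quarter 4: opening $3,539.88; payment $393.32; balance $3,146.56
Quarter 5: opening $3,146.56; payment $393.32; balance $2,753.24
Quarter 6: opening $2,753.24; payment $393.32; balance $2,359.92
Quarter 7: opening $2,359.92; payment $393.32; balance $1,966.60
Quarter 8: opening $1,966.60; payment $393.32; balance $1,573.28
Quarter 9: opening $1,573.28; payment $393.32; balance $1,179.96
Quarter 10: opening $1,179.96; payment $393.32; balance $786.64
Quarter 11: opening $786.64; payment $393.32; balance $393.32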